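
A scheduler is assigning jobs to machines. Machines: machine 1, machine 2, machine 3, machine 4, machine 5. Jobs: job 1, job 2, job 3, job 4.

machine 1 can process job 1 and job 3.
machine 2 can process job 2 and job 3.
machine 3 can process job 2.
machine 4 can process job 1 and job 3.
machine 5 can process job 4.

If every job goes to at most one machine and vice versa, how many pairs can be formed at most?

One maximum matching: machine 1–job 1, machine 2–job 3, machine 3–job 2, machine 5–job 4.
The set {machine 1, machine 2, machine 3, machine 4} has only 3 neighbours ({job 1, job 2, job 3}), so by Hall's theorem at most 4 of the 5 machines can be matched.

4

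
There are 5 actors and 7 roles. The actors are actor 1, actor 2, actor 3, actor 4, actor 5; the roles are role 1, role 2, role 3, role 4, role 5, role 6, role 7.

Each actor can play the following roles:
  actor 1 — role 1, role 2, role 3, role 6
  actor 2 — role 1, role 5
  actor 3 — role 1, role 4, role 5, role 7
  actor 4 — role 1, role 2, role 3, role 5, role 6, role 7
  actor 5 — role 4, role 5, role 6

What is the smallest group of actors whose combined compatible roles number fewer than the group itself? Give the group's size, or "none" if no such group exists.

A matching saturating every actor exists, for instance actor 1→role 2, actor 2→role 1, actor 3→role 7, actor 4→role 3, actor 5→role 5.
By Hall's marriage theorem, this means |N(S)| ≥ |S| for every subset S, so no violating subset exists.

none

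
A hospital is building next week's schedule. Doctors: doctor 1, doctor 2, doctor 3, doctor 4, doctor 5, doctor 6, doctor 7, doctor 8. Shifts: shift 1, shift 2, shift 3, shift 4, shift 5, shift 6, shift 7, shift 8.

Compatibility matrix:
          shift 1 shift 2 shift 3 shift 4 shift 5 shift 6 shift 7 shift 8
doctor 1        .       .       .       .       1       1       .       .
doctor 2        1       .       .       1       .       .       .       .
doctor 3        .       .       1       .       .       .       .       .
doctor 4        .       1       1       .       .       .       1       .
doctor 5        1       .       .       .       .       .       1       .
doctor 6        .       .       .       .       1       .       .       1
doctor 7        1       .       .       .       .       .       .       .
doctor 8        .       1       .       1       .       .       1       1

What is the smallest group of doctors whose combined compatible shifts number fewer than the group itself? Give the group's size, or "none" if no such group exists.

none

A matching saturating every doctor exists, for instance doctor 1→shift 6, doctor 2→shift 4, doctor 3→shift 3, doctor 4→shift 2, doctor 5→shift 7, doctor 6→shift 5, doctor 7→shift 1, doctor 8→shift 8.
By Hall's marriage theorem, this means |N(S)| ≥ |S| for every subset S, so no violating subset exists.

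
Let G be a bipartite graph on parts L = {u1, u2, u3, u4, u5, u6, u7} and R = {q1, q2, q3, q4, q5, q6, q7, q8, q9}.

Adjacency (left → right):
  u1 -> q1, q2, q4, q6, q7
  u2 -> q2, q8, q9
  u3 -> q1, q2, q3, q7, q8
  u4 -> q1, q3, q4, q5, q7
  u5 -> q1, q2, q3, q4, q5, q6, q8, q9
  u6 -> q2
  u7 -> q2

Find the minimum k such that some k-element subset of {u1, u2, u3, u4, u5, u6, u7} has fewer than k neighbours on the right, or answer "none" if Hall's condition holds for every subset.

Take S = {u6, u7}. Its neighbourhood is {q2}, so |N(S)| = 1 < |S| = 2.
No single vertex violates Hall's condition since each has at least one neighbour, so 2 is the minimum.

2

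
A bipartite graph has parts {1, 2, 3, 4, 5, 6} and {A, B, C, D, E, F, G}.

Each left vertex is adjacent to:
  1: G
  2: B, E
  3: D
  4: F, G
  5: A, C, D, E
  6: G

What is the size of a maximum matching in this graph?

One maximum matching: 1-G, 2-B, 3-D, 4-F, 5-E.
The set {1, 6} has only 1 neighbour ({G}), so by Hall's theorem at most 5 of the 6 left vertices can be matched.

5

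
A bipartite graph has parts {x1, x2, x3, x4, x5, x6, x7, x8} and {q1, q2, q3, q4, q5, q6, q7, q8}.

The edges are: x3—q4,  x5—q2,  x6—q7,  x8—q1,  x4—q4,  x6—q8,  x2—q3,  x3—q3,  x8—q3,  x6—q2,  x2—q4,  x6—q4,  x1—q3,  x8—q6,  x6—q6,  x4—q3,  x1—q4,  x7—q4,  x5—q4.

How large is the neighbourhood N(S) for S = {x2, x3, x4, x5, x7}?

3

The union of neighbours of {x2, x3, x4, x5, x7} is {q2, q3, q4}, which has 3 elements.
Since |N(S)| = 3 < |S| = 5, Hall's condition fails for this subset.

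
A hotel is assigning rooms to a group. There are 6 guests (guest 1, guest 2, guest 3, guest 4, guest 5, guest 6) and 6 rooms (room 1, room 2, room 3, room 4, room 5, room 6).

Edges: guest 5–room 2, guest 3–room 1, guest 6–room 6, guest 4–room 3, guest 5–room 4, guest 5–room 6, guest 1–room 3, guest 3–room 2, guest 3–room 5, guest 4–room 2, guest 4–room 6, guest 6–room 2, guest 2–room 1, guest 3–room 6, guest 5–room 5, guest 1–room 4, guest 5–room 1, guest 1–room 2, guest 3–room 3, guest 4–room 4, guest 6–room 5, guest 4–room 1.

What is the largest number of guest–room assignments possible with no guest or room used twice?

A valid assignment of size 6: guest 1-room 3, guest 2-room 1, guest 3-room 2, guest 4-room 4, guest 5-room 6, guest 6-room 5.
This saturates every guest, so 6 is the maximum.

6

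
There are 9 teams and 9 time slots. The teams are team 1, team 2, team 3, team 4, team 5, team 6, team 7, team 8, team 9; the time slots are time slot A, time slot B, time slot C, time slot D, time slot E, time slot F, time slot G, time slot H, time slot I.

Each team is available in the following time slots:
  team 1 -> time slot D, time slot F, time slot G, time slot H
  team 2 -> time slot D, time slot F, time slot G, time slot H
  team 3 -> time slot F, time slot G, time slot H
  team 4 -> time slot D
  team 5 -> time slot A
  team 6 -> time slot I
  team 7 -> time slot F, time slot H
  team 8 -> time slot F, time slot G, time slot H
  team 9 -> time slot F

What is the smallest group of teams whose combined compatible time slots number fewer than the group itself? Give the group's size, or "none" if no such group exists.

Take S = {team 3, team 7, team 8, team 9}. Its neighbourhood is {time slot F, time slot G, time slot H}, so |N(S)| = 3 < |S| = 4.
Every subset of size less than 4 has at least as many neighbours as members, so 4 is the minimum.

4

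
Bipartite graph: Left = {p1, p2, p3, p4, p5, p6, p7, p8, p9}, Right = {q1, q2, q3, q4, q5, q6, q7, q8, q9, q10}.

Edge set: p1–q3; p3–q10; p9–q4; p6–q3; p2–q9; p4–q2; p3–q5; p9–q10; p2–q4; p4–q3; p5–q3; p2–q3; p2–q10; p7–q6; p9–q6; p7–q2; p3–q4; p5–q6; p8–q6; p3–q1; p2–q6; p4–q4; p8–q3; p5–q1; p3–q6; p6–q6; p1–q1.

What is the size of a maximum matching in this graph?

One maximum matching: p1–q1, p2–q9, p3–q5, p4–q4, p5–q3, p6–q6, p7–q2, p9–q10.
The set {p1, p5, p6, p8} has only 3 neighbours ({q1, q3, q6}), so by Hall's theorem at most 8 of the 9 left vertices can be matched.

8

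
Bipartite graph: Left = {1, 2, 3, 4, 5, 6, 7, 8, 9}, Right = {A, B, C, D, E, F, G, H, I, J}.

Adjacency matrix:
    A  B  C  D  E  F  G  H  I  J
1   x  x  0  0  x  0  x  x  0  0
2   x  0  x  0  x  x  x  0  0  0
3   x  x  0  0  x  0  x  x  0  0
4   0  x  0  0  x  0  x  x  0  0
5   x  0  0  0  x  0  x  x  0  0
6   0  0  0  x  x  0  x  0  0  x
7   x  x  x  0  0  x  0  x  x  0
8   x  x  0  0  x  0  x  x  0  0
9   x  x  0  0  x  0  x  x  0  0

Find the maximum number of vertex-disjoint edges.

8

A valid assignment of size 8: 1→A, 2→C, 3→H, 4→B, 5→E, 6→J, 7→F, 8→G.
The set {1, 3, 4, 5, 8, 9} has only 5 neighbours ({A, B, E, G, H}), so by Hall's theorem at most 8 of the 9 left vertices can be matched.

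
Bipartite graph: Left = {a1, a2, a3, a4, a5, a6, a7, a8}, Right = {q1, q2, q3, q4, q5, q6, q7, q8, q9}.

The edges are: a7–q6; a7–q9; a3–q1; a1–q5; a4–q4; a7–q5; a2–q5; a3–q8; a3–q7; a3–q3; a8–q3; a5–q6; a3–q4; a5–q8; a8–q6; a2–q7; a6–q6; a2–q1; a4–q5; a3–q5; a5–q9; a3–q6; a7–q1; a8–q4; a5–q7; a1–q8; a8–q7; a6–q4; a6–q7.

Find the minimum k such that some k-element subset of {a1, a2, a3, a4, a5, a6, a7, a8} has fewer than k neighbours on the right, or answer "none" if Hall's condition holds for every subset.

none

A matching saturating every left vertex exists, for instance a1→q8, a2→q1, a3→q3, a4→q4, a5→q9, a6→q7, a7→q5, a8→q6.
By Hall's marriage theorem, this means |N(S)| ≥ |S| for every subset S, so no violating subset exists.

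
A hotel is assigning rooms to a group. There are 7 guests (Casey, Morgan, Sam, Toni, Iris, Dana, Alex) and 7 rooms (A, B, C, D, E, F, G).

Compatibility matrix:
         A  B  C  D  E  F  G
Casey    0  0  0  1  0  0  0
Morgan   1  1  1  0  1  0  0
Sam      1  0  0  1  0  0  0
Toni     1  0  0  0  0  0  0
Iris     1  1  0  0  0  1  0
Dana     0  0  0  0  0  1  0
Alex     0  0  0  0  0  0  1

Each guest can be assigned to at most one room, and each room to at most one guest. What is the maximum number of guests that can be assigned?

6

For example, pair Casey-D, Morgan-E, Sam-A, Iris-B, Dana-F, Alex-G.
The set {Casey, Sam, Toni} has only 2 neighbours ({A, D}), so by Hall's theorem at most 6 of the 7 guests can be matched.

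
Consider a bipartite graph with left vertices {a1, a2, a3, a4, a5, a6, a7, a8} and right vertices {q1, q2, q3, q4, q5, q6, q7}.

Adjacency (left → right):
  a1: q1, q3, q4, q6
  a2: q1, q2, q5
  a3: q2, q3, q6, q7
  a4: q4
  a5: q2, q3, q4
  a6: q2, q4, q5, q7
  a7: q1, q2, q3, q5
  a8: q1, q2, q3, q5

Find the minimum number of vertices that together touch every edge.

The 7 edges a1–q1, a2–q5, a3–q6, a4–q4, a5–q3, a6–q7, a7–q2 form a matching, so any vertex cover needs at least 7 vertices (one per matched edge).
Conversely {q1, q2, q3, q4, q5, q6, q7} meets every edge and has exactly 7 vertices, so 7 is optimal.

7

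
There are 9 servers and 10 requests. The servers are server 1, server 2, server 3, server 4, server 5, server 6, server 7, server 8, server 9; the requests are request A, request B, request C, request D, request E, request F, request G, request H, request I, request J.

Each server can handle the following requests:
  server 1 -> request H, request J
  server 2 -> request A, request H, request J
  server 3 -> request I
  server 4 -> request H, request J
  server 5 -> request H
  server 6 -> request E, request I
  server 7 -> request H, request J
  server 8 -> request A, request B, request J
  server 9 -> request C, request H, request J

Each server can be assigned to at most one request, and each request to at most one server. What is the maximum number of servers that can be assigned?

7

For example, pair server 1-request H, server 2-request A, server 3-request I, server 4-request J, server 6-request E, server 8-request B, server 9-request C.
The set {server 1, server 4, server 5, server 7} has only 2 neighbours ({request H, request J}), so by Hall's theorem at most 7 of the 9 servers can be matched.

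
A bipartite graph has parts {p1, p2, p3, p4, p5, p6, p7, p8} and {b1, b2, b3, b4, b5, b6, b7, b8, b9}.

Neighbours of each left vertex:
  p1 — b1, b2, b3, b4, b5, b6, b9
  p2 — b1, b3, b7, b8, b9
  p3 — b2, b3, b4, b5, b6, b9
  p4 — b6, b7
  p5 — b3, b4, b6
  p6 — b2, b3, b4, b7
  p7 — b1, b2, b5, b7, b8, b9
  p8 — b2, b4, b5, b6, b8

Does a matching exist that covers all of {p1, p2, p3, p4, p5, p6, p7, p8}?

Yes

One maximum matching: p1→b4, p2→b8, p3→b6, p4→b7, p5→b3, p6→b2, p7→b1, p8→b5.
All 8 left vertices are covered.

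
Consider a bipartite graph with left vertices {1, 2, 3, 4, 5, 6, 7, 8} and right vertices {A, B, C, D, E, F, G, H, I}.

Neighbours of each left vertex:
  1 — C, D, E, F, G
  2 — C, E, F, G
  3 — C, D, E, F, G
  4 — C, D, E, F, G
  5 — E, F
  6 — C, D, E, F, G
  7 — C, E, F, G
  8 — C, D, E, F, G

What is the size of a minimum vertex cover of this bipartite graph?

{C, D, E, F, G} is a vertex cover of size 5: every edge has an endpoint in this set.
No smaller cover exists because 1–D, 2–C, 3–G, 4–F, 5–E is a matching of size 5, and a cover must include an endpoint of each of these disjoint edges (König's theorem).

5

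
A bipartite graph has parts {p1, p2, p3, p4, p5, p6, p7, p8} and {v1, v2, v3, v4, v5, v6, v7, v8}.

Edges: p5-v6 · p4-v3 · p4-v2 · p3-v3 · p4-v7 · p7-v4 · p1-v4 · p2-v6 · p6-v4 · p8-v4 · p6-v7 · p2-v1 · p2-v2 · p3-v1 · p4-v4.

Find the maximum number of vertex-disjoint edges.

6

For example, pair p1→v4, p2→v1, p3→v3, p4→v2, p5→v6, p6→v7.
The set {p1, p7, p8} has only 1 neighbour ({v4}), so by Hall's theorem at most 6 of the 8 left vertices can be matched.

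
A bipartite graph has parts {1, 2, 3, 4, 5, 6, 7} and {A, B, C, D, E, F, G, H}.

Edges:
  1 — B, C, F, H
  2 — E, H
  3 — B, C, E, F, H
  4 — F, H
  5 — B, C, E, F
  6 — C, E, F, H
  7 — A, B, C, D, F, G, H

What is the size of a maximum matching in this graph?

6

A valid assignment of size 6: 1–F, 2–E, 3–C, 4–H, 5–B, 7–G.
The set {1, 2, 3, 4, 5, 6} has only 5 neighbours ({B, C, E, F, H}), so by Hall's theorem at most 6 of the 7 left vertices can be matched.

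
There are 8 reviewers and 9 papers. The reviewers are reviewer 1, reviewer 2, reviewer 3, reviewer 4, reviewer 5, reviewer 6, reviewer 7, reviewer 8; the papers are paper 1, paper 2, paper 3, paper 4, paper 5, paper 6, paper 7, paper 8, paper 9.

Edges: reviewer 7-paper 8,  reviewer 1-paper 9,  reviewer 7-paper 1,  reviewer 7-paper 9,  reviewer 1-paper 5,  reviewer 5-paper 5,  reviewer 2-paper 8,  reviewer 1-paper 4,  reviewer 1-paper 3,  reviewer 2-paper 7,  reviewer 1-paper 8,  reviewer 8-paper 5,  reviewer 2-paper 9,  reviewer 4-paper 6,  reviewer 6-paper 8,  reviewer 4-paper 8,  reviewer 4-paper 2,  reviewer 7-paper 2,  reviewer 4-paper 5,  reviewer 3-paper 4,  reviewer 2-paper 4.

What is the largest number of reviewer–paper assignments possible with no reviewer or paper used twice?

7

A valid assignment of size 7: reviewer 1–paper 9, reviewer 2–paper 7, reviewer 3–paper 4, reviewer 4–paper 6, reviewer 5–paper 5, reviewer 6–paper 8, reviewer 7–paper 1.
The set {reviewer 5, reviewer 8} has only 1 neighbour ({paper 5}), so by Hall's theorem at most 7 of the 8 reviewers can be matched.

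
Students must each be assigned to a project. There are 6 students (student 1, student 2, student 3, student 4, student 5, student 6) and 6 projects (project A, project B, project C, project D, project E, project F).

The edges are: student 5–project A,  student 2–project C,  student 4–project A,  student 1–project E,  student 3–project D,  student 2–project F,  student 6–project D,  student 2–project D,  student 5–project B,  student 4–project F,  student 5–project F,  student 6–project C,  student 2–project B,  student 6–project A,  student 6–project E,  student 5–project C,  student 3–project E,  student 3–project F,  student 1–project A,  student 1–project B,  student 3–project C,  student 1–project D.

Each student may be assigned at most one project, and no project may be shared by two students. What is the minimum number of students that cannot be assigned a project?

0

One maximum matching: student 1-project B, student 2-project D, student 3-project C, student 4-project F, student 5-project A, student 6-project E.
This saturates every student, so 6 is the maximum.
That matches 6 of the 6, leaving 0 unmatched; no matching can do better.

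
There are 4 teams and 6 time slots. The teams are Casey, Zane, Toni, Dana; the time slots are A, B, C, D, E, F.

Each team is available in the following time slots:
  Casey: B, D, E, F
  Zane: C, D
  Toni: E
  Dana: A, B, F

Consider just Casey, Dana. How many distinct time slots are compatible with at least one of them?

5

The union of neighbours of {Casey, Dana} is {A, B, D, E, F}, which has 5 elements.
Since |N(S)| = 5 ≥ |S| = 2, Hall's condition holds for this subset.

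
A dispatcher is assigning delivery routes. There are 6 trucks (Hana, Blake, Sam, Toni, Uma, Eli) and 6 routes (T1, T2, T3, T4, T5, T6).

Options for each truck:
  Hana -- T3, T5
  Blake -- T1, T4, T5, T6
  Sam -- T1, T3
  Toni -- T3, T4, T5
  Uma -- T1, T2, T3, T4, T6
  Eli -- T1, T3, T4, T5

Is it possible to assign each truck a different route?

For example, pair Hana→T3, Blake→T6, Sam→T1, Toni→T5, Uma→T2, Eli→T4.
Every truck is matched, so this is a perfect matching.

Yes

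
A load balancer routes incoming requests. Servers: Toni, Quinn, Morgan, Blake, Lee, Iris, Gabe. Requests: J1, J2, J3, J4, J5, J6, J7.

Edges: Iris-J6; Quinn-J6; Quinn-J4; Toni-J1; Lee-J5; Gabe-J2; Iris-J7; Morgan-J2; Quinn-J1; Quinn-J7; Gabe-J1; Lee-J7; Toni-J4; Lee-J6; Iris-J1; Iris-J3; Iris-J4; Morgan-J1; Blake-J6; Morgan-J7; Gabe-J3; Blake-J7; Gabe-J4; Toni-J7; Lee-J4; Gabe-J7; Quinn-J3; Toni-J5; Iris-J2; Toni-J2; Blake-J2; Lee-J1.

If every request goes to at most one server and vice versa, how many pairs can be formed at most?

7

One maximum matching: Toni→J4, Quinn→J3, Morgan→J1, Blake→J6, Lee→J5, Iris→J7, Gabe→J2.
All 7 servers are matched, so no larger matching exists.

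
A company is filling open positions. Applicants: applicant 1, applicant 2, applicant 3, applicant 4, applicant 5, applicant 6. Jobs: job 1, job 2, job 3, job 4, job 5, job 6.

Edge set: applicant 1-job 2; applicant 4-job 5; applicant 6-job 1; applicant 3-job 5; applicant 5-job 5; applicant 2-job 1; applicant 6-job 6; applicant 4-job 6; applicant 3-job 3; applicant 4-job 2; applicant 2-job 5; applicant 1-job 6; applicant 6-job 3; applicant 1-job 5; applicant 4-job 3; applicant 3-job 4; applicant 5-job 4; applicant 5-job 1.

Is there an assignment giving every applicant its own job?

One maximum matching: applicant 1→job 6, applicant 2→job 5, applicant 3→job 4, applicant 4→job 2, applicant 5→job 1, applicant 6→job 3.
All 6 applicants are covered.

Yes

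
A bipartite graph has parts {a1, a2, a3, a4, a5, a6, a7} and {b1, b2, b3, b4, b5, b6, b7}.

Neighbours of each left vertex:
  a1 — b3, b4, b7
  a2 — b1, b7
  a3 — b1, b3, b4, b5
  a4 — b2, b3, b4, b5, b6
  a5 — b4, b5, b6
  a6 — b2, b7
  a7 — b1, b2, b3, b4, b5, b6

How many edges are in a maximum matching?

7

For example, pair a1→b3, a2→b7, a3→b4, a4→b6, a5→b5, a6→b2, a7→b1.
This saturates every left vertex, so 7 is the maximum.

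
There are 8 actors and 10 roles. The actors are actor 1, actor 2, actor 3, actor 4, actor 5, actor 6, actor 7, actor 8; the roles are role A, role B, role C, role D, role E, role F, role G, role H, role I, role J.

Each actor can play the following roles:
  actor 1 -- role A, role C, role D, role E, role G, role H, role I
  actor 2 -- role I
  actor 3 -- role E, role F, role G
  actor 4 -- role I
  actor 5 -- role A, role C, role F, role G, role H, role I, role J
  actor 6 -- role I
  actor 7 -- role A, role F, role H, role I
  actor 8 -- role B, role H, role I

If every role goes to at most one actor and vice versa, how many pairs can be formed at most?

A valid assignment of size 6: actor 1-role C, actor 2-role I, actor 3-role F, actor 5-role G, actor 7-role H, actor 8-role B.
The set {actor 2, actor 4, actor 6} has only 1 neighbour ({role I}), so by Hall's theorem at most 6 of the 8 actors can be matched.

6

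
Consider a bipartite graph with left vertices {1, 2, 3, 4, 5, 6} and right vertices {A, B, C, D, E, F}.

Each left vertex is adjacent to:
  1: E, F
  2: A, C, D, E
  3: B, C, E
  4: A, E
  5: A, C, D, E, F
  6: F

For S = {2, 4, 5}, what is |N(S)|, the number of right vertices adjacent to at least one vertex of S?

The union of neighbours of {2, 4, 5} is {A, C, D, E, F}, which has 5 elements.
Since |N(S)| = 5 ≥ |S| = 3, Hall's condition holds for this subset.

5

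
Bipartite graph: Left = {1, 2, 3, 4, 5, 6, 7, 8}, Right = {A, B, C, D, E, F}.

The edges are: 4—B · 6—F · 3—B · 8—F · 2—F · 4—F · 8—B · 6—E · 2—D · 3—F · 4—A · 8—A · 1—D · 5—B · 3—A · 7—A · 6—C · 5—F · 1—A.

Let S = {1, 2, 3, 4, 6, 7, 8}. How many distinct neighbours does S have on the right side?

6

The union of neighbours of {1, 2, 3, 4, 6, 7, 8} is {A, B, C, D, E, F}, which has 6 elements.
Since |N(S)| = 6 < |S| = 7, Hall's condition fails for this subset.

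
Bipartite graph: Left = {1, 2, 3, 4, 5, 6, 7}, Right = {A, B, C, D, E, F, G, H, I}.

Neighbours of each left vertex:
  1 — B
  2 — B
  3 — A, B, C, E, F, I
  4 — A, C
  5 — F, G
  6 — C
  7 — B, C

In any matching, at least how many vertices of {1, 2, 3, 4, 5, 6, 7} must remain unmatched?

2

For example, pair 1-B, 3-E, 4-A, 5-F, 6-C.
The set {1, 2, 6, 7} has only 2 neighbours ({B, C}), so by Hall's theorem at most 5 of the 7 left vertices can be matched.
That matches 5 of the 7, leaving 2 unmatched; no matching can do better.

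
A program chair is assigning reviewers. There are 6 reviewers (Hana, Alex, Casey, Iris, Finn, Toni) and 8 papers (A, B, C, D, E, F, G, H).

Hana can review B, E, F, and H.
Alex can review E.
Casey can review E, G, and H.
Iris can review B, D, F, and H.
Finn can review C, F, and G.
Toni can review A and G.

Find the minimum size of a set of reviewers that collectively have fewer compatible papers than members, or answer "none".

none

A matching saturating every reviewer exists, for instance Hana→B, Alex→E, Casey→H, Iris→F, Finn→C, Toni→G.
By Hall's marriage theorem, this means |N(S)| ≥ |S| for every subset S, so no violating subset exists.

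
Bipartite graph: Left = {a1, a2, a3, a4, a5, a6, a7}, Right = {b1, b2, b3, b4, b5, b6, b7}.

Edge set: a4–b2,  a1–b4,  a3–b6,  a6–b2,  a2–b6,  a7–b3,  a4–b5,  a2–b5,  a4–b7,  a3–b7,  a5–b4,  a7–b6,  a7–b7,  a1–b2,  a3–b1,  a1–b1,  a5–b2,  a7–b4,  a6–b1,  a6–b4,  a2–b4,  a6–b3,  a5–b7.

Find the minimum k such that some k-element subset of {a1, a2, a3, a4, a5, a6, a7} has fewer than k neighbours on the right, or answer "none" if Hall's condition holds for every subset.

A matching saturating every left vertex exists, for instance a1→b2, a2→b6, a3→b1, a4→b5, a5→b7, a6→b4, a7→b3.
By Hall's marriage theorem, this means |N(S)| ≥ |S| for every subset S, so no violating subset exists.

none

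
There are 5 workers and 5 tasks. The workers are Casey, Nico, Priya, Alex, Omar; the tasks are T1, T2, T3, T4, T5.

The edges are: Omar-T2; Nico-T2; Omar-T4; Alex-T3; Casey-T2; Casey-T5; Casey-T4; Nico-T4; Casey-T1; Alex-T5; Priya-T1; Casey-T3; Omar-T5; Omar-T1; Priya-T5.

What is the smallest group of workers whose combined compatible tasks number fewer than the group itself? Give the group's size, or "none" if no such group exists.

none

A matching saturating every worker exists, for instance Casey→T5, Nico→T4, Priya→T1, Alex→T3, Omar→T2.
By Hall's marriage theorem, this means |N(S)| ≥ |S| for every subset S, so no violating subset exists.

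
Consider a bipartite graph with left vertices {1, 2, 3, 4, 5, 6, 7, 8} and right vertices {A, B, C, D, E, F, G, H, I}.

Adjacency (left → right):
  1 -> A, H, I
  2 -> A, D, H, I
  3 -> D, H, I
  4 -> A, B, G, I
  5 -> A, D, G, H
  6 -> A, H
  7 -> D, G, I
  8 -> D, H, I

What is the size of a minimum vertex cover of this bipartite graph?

{4, A, D, G, H, I} is a vertex cover of size 6: every edge has an endpoint in this set.
No smaller cover exists because 1–A, 2–I, 3–D, 4–B, 5–G, 6–H is a matching of size 6, and a cover must include an endpoint of each of these disjoint edges (König's theorem).

6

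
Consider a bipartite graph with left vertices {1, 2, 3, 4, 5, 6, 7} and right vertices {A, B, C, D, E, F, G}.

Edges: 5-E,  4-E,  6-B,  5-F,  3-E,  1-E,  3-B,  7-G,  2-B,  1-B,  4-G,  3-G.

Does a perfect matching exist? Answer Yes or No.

The set {1, 2, 3, 4, 6, 7} has only 3 neighbours ({B, E, G}), so by Hall's theorem at most 4 of the 7 left vertices can be matched.
Hence no matching covers every left vertex.

No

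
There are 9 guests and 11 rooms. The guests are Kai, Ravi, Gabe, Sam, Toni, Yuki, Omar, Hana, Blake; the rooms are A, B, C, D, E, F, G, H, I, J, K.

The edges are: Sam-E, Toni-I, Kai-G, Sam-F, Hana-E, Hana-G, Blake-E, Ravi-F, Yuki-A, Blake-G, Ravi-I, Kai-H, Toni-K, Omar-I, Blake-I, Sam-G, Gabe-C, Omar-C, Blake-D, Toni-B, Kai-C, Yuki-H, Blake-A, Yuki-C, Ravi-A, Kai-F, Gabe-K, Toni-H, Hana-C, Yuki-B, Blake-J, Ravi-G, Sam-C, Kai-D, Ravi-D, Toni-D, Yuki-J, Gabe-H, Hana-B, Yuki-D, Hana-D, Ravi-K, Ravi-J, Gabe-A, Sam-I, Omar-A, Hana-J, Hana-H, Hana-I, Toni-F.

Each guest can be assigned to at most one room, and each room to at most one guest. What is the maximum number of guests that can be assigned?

9

For example, pair Kai-F, Ravi-A, Gabe-C, Sam-E, Toni-K, Yuki-H, Omar-I, Hana-G, Blake-J.
All 9 guests are matched, so no larger matching exists.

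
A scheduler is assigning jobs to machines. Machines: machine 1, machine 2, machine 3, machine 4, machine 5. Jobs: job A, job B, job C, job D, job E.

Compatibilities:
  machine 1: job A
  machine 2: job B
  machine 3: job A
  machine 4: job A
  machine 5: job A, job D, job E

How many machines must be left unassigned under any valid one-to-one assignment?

A valid assignment of size 3: machine 1→job A, machine 2→job B, machine 5→job D.
The set {machine 1, machine 3, machine 4} has only 1 neighbour ({job A}), so by Hall's theorem at most 3 of the 5 machines can be matched.
That matches 3 of the 5, leaving 2 unmatched; no matching can do better.

2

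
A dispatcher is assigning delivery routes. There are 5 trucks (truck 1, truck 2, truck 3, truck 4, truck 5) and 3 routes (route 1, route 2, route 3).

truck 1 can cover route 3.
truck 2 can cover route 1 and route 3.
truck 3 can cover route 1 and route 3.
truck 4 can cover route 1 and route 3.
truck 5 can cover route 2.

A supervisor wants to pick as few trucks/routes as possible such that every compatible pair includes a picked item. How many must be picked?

{truck 5, route 1, route 3} is a vertex cover of size 3: every edge has an endpoint in this set.
No smaller cover exists because truck 1–route 3, truck 2–route 1, truck 5–route 2 is a matching of size 3, and a cover must include an endpoint of each of these disjoint edges (König's theorem).

3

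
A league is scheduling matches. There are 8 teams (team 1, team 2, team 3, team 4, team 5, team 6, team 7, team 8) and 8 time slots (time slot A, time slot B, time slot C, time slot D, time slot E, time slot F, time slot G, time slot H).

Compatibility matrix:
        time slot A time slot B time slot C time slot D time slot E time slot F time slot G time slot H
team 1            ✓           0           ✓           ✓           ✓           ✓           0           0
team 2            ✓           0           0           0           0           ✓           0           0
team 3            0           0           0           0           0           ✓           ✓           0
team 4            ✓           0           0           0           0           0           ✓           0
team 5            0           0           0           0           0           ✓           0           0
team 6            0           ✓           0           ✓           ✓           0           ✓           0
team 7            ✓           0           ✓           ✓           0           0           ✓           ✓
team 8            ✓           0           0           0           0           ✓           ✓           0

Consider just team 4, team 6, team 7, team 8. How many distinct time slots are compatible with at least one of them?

8

The union of neighbours of {team 4, team 6, team 7, team 8} is {time slot A, time slot B, time slot C, time slot D, time slot E, time slot F, time slot G, time slot H}, which has 8 elements.
Since |N(S)| = 8 ≥ |S| = 4, Hall's condition holds for this subset.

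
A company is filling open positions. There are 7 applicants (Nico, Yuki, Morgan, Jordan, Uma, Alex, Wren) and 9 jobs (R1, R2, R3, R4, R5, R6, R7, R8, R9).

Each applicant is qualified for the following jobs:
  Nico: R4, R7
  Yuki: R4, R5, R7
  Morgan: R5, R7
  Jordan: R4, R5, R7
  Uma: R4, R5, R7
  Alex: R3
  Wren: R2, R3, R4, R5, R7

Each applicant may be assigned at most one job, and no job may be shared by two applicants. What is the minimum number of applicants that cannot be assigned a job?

2

For example, pair Nico-R4, Yuki-R5, Morgan-R7, Alex-R3, Wren-R2.
The set {Nico, Yuki, Morgan, Jordan, Uma} has only 3 neighbours ({R4, R5, R7}), so by Hall's theorem at most 5 of the 7 applicants can be matched.
That matches 5 of the 7, leaving 2 unmatched; no matching can do better.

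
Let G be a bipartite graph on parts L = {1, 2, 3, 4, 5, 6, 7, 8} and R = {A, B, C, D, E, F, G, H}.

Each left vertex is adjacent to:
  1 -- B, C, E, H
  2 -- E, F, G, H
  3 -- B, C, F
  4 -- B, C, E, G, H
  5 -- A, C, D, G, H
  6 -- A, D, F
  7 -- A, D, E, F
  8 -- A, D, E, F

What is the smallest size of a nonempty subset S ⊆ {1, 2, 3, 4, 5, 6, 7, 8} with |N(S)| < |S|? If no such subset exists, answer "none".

none

A matching saturating every left vertex exists, for instance 1→C, 2→H, 3→B, 4→G, 5→A, 6→F, 7→D, 8→E.
By Hall's marriage theorem, this means |N(S)| ≥ |S| for every subset S, so no violating subset exists.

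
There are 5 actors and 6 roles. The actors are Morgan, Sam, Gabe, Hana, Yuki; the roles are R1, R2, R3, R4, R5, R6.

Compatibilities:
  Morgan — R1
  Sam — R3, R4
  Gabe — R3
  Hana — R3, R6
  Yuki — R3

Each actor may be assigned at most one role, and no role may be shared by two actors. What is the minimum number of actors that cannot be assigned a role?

1

For example, pair Morgan–R1, Sam–R4, Gabe–R3, Hana–R6.
The set {Gabe, Yuki} has only 1 neighbour ({R3}), so by Hall's theorem at most 4 of the 5 actors can be matched.
That matches 4 of the 5, leaving 1 unmatched; no matching can do better.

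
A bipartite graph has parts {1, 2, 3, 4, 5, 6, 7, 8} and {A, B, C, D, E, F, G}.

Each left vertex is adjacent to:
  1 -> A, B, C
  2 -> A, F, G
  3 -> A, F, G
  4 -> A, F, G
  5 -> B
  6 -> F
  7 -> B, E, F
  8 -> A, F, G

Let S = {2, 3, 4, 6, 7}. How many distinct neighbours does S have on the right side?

5

The union of neighbours of {2, 3, 4, 6, 7} is {A, B, E, F, G}, which has 5 elements.
Since |N(S)| = 5 ≥ |S| = 5, Hall's condition holds for this subset.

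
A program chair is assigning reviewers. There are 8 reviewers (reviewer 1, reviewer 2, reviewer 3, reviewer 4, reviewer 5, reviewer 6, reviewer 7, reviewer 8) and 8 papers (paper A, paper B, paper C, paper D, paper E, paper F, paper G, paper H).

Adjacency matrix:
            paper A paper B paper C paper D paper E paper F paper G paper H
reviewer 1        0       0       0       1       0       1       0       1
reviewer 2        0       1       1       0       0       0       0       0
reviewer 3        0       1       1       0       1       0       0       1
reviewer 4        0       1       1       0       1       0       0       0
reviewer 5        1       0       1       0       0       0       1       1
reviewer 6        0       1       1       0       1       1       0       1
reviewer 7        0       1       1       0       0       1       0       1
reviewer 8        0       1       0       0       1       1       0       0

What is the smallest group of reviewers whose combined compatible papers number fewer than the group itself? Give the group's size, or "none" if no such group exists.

Take S = {reviewer 2, reviewer 3, reviewer 4, reviewer 6, reviewer 7, reviewer 8}. Its neighbourhood is {paper B, paper C, paper E, paper F, paper H}, so |N(S)| = 5 < |S| = 6.
Every subset of size less than 6 has at least as many neighbours as members, so 6 is the minimum.

6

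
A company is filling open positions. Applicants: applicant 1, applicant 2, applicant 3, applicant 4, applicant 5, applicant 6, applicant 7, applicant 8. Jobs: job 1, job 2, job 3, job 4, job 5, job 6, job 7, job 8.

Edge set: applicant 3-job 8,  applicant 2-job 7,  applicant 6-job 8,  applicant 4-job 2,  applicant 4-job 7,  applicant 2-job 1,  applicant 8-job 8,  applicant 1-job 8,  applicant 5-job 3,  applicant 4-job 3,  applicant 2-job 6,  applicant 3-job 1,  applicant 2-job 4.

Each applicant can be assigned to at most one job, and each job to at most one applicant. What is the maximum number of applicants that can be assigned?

5

One maximum matching: applicant 1→job 8, applicant 2→job 6, applicant 3→job 1, applicant 4→job 2, applicant 5→job 3.
The set {applicant 1, applicant 6, applicant 7, applicant 8} has only 1 neighbour ({job 8}), so by Hall's theorem at most 5 of the 8 applicants can be matched.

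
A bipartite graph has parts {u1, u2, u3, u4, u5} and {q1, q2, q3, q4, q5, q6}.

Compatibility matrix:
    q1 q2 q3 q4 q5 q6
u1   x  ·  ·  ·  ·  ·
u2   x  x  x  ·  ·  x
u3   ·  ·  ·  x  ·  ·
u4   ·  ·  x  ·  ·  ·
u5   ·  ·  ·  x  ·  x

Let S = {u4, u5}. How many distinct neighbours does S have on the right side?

3

The union of neighbours of {u4, u5} is {q3, q4, q6}, which has 3 elements.
Since |N(S)| = 3 ≥ |S| = 2, Hall's condition holds for this subset.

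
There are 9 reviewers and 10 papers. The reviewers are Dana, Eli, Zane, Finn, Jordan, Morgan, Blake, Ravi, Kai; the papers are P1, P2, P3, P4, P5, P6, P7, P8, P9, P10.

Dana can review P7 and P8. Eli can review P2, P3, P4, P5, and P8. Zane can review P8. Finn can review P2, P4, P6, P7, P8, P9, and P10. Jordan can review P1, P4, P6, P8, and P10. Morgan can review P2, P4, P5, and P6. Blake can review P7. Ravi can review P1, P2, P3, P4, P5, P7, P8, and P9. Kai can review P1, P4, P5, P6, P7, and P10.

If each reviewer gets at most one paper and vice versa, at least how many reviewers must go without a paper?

1

One maximum matching: Dana–P7, Eli–P2, Zane–P8, Finn–P6, Jordan–P10, Morgan–P5, Ravi–P3, Kai–P1.
The set {Dana, Zane, Blake} has only 2 neighbours ({P7, P8}), so by Hall's theorem at most 8 of the 9 reviewers can be matched.
That matches 8 of the 9, leaving 1 unmatched; no matching can do better.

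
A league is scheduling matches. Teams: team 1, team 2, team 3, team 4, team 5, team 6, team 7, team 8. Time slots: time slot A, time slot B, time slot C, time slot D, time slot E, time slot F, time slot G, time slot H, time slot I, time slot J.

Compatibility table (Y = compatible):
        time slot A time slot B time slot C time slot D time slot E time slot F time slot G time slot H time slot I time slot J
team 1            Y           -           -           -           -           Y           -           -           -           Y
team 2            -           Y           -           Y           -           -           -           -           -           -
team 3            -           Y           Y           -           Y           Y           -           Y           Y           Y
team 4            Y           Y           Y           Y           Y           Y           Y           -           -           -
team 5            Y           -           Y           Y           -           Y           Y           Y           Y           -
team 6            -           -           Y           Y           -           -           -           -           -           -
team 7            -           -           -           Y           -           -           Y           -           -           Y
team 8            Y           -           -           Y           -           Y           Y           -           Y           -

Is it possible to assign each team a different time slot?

Yes

A valid assignment of size 8: team 1–time slot A, team 2–time slot B, team 3–time slot E, team 4–time slot F, team 5–time slot C, team 6–time slot D, team 7–time slot J, team 8–time slot G.
All 8 teams are covered.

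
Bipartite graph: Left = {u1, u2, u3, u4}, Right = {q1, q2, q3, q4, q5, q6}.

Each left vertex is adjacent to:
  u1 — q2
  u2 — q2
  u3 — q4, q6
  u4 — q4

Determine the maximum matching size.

3

A valid assignment of size 3: u1→q2, u3→q6, u4→q4.
The set {u1, u2} has only 1 neighbour ({q2}), so by Hall's theorem at most 3 of the 4 left vertices can be matched.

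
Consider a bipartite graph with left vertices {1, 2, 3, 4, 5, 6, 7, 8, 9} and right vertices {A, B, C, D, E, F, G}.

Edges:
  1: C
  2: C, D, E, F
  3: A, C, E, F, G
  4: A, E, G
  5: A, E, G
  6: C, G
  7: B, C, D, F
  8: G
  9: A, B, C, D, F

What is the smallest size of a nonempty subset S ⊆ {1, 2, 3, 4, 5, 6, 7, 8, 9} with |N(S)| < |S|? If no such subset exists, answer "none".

3

Take S = {1, 6, 8}. Its neighbourhood is {C, G}, so |N(S)| = 2 < |S| = 3.
Every subset of size less than 3 has at least as many neighbours as members, so 3 is the minimum.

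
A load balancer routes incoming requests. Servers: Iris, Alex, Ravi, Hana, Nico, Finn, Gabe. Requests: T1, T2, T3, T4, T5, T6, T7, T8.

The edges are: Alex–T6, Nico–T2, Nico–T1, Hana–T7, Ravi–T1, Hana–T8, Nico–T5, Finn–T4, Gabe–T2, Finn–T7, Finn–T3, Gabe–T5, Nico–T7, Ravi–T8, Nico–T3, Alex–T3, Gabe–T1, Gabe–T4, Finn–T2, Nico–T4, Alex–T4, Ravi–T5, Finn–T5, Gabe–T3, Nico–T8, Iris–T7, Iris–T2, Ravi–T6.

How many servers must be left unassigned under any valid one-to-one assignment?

0

A valid assignment of size 7: Iris-T2, Alex-T3, Ravi-T6, Hana-T8, Nico-T7, Finn-T5, Gabe-T4.
This saturates every server, so 7 is the maximum.
That matches 7 of the 7, leaving 0 unmatched; no matching can do better.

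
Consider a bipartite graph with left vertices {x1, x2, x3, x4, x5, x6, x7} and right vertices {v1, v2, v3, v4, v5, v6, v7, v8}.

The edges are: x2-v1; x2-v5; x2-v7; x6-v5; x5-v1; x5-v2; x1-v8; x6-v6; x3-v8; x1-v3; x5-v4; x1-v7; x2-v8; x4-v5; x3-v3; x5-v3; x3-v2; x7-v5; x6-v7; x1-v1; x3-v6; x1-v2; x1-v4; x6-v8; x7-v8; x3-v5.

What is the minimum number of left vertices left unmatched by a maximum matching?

0

One maximum matching: x1–v2, x2–v7, x3–v3, x4–v5, x5–v1, x6–v6, x7–v8.
All 7 left vertices are matched, so no larger matching exists.
That matches 7 of the 7, leaving 0 unmatched; no matching can do better.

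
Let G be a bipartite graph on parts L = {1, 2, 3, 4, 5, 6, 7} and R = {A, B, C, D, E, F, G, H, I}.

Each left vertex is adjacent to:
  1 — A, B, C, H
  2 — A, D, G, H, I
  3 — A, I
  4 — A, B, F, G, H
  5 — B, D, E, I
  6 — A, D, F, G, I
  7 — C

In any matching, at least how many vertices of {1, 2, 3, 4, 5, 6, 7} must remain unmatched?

0

One maximum matching: 1→B, 2→H, 3→I, 4→A, 5→E, 6→G, 7→C.
All 7 left vertices are matched, so no larger matching exists.
That matches 7 of the 7, leaving 0 unmatched; no matching can do better.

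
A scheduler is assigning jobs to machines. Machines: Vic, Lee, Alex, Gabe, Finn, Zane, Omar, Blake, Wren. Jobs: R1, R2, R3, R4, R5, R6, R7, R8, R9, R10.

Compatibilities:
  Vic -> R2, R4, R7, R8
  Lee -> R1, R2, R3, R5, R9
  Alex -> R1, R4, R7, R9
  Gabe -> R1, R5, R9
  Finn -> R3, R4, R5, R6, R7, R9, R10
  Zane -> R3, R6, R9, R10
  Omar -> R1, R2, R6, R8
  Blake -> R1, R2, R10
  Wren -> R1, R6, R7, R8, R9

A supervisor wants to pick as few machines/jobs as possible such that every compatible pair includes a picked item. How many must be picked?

{Vic, Lee, Alex, Gabe, Finn, Zane, Omar, Blake, Wren} is a vertex cover of size 9: every edge has an endpoint in this set.
No smaller cover exists because Vic–R4, Lee–R3, Alex–R7, Gabe–R5, Finn–R6, Zane–R10, Omar–R8, Blake–R2, Wren–R9 is a matching of size 9, and a cover must include an endpoint of each of these disjoint edges (König's theorem).

9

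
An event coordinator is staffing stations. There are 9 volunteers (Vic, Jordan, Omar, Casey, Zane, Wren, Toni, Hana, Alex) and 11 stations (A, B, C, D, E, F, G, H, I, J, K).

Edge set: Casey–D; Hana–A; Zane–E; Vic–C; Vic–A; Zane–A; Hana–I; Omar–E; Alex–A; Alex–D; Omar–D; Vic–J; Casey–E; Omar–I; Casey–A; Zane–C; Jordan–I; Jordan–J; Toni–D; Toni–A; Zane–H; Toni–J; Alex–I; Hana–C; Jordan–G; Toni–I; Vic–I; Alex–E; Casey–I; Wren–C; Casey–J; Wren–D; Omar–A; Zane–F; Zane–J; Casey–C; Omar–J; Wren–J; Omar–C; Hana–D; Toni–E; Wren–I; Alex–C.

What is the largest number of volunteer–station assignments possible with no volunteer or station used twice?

A valid assignment of size 8: Vic–J, Jordan–G, Omar–D, Casey–E, Zane–H, Wren–C, Toni–A, Hana–I.
The set {Vic, Omar, Casey, Wren, Toni, Hana, Alex} has only 6 neighbours ({A, C, D, E, I, J}), so by Hall's theorem at most 8 of the 9 volunteers can be matched.

8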